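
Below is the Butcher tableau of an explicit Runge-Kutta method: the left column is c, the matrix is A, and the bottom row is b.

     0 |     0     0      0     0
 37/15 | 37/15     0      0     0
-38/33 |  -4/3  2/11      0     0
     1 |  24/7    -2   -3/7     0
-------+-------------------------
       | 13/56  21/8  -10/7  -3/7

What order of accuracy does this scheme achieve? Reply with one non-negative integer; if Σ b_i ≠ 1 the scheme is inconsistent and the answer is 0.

1

b = (13/56, 21/8, -10/7, -3/7)
c = (0, 37/15, -38/33, 1)
Ac = (0, 0, 74/165, -5128/1155)
Σ b_i: 13/56·1 + 21/8·1 + (-10/7)·1 + (-3/7)·1 = 1 ✓
b·c: 21/8·37/15 + (-10/7)·(-38/33) + (-3/7)·1 = 71069/9240 ≠ 1/2 ⇒ order 1.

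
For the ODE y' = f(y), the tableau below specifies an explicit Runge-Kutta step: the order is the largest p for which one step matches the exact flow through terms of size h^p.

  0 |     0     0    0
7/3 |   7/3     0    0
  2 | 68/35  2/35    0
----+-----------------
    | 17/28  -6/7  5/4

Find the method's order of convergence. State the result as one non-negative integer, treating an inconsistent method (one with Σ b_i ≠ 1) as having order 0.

b = (17/28, -6/7, 5/4)
c = (0, 7/3, 2)
Ac = (0, 0, 2/15)
Σ b_i: 17/28·1 + (-6/7)·1 + 5/4·1 = 1 ✓
b·c: (-6/7)·7/3 + 5/4·2 = 1/2 ✓
b·c²: (-6/7)·49/9 + 5/4·4 = 1/3 ✓
b·Ac: 5/4·2/15 = 1/6 ✓; 3 stages ⇒ order 3.

3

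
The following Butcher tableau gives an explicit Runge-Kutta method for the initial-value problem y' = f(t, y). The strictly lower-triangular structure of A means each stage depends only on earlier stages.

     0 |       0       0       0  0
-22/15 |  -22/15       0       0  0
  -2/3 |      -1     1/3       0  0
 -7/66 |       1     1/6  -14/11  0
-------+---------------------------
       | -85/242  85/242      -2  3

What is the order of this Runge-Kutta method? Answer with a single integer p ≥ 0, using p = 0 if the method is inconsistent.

2

b = (-85/242, 85/242, -2, 3)
c = (0, -22/15, -2/3, -7/66)
Ac = (0, 0, -22/45, 299/495)
Σ b_i: (-85/242)·1 + 85/242·1 + (-2)·1 + 3·1 = 1 ✓
b·c: 85/242·(-22/15) + (-2)·(-2/3) + 3·(-7/66) = 1/2 ✓
b·c²: 85/242·484/225 + (-2)·4/9 + 3·49/4356 = -241/2420 ≠ 1/3 ⇒ order 2.
b·Ac: (-2)·(-22/45) + 3·299/495 = 1381/495 ≠ 1/6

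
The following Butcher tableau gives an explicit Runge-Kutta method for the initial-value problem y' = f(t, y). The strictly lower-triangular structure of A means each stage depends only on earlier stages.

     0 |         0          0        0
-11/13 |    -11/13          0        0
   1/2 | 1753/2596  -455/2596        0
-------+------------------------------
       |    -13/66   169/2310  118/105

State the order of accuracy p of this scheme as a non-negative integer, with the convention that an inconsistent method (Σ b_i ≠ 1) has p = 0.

b = (-13/66, 169/2310, 118/105)
c = (0, -11/13, 1/2)
Ac = (0, 0, 35/236)
Σ b_i: (-13/66)·1 + 169/2310·1 + 118/105·1 = 1 ✓
b·c: 169/2310·(-11/13) + 118/105·1/2 = 1/2 ✓
b·c²: 169/2310·121/169 + 118/105·1/4 = 1/3 ✓
b·Ac: 118/105·35/236 = 1/6 ✓; 3 stages ⇒ order 3.

3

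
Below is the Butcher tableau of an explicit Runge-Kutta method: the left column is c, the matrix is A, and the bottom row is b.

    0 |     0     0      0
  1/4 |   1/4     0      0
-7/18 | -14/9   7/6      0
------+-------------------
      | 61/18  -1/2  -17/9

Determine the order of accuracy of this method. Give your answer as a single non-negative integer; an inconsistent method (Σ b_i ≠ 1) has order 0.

b = (61/18, -1/2, -17/9)
c = (0, 1/4, -7/18)
Ac = (0, 0, 7/24)
Σ b_i: 61/18·1 + (-1/2)·1 + (-17/9)·1 = 1 ✓
b·c: (-1/2)·1/4 + (-17/9)·(-7/18) = 395/648 ≠ 1/2 ⇒ order 1.

1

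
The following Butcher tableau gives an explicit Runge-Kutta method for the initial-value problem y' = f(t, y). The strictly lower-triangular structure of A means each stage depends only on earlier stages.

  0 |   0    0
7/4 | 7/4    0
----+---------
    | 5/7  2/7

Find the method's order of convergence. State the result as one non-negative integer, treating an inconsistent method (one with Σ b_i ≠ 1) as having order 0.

b = (5/7, 2/7)
c = (0, 7/4)
Σ b_i: 5/7·1 + 2/7·1 = 1 ✓
b·c: 2/7·7/4 = 1/2 ✓; 2 stages ⇒ order 2.

2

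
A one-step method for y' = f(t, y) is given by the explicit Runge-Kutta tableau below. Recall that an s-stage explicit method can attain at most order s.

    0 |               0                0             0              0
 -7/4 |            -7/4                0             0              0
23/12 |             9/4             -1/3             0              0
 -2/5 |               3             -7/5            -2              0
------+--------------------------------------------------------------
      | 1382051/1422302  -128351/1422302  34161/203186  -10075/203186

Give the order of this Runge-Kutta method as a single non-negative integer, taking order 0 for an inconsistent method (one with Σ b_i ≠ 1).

b = (1382051/1422302, -128351/1422302, 34161/203186, -10075/203186)
c = (0, -7/4, 23/12, -2/5)
Ac = (0, 0, 7/12, -83/60)
Σ b_i: 1382051/1422302·1 + (-128351/1422302)·1 + 34161/203186·1 + (-10075/203186)·1 = 1 ✓
b·c: (-128351/1422302)·(-7/4) + 34161/203186·23/12 + (-10075/203186)·(-2/5) = 1/2 ✓
b·c²: (-128351/1422302)·49/16 + 34161/203186·529/144 + (-10075/203186)·4/25 = 1/3 ✓
b·Ac: 34161/203186·7/12 + (-10075/203186)·(-83/60) = 1/6 ✓
b·c³: (-128351/1422302)·(-343/64) + 34161/203186·12167/1728 + (-10075/203186)·(-8/125) = 244399781/146293920 ≠ 1/4 ⇒ order 3.
b·(c∘Ac): 34161/203186·161/144 + (-10075/203186)·83/150 = 521905/3250976 ≠ 1/8
b·Ac²: 34161/203186·(-49/48) + (-10075/203186)·(-8377/720) = 2964497/7314696 ≠ 1/12
b·A²c: (-10075/203186)·(-7/6) = 70525/1219116 ≠ 1/24

3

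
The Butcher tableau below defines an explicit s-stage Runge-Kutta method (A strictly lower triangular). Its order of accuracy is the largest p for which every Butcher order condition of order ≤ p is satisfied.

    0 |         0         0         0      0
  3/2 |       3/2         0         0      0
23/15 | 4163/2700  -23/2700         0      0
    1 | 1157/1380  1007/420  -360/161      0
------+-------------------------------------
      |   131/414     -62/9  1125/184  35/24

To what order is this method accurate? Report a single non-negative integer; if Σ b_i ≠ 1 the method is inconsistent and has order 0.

4

b = (131/414, -62/9, 1125/184, 35/24)
c = (0, 3/2, 23/15, 1)
Ac = (0, 0, -23/1800, 47/280)
Σ b_i: 131/414·1 + (-62/9)·1 + 1125/184·1 + 35/24·1 = 1 ✓
b·c: (-62/9)·3/2 + 1125/184·23/15 + 35/24·1 = 1/2 ✓
b·c²: (-62/9)·9/4 + 1125/184·529/225 + 35/24·1 = 1/3 ✓
b·Ac: 1125/184·(-23/1800) + 35/24·47/280 = 1/6 ✓
b·c³: (-62/9)·27/8 + 1125/184·12167/3375 + 35/24·1 = 1/4 ✓
b·(c∘Ac): 1125/184·(-529/27000) + 35/24·47/280 = 1/8 ✓
b·Ac²: 1125/184·(-23/1200) + 35/24·11/80 = 1/12 ✓
b·A²c: 35/24·1/35 = 1/24 ✓; 4 stages ⇒ order 4.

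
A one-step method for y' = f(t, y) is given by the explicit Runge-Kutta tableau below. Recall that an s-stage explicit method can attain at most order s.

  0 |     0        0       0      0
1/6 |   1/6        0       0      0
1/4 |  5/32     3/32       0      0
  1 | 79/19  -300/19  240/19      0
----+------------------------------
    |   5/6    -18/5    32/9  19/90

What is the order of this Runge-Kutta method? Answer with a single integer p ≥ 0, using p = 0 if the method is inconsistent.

4

b = (5/6, -18/5, 32/9, 19/90)
c = (0, 1/6, 1/4, 1)
Ac = (0, 0, 1/64, 10/19)
Σ b_i: 5/6·1 + (-18/5)·1 + 32/9·1 + 19/90·1 = 1 ✓
b·c: (-18/5)·1/6 + 32/9·1/4 + 19/90·1 = 1/2 ✓
b·c²: (-18/5)·1/36 + 32/9·1/16 + 19/90·1 = 1/3 ✓
b·Ac: 32/9·1/64 + 19/90·10/19 = 1/6 ✓
b·c³: (-18/5)·1/216 + 32/9·1/64 + 19/90·1 = 1/4 ✓
b·(c∘Ac): 32/9·1/256 + 19/90·10/19 = 1/8 ✓
b·Ac²: 32/9·1/384 + 19/90·20/57 = 1/12 ✓
b·A²c: 19/90·15/76 = 1/24 ✓; 4 stages ⇒ order 4.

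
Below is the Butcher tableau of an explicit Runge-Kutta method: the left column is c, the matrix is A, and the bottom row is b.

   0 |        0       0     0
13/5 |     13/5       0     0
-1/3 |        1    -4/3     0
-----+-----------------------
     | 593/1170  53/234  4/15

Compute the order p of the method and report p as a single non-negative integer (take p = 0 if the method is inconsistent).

b = (593/1170, 53/234, 4/15)
c = (0, 13/5, -1/3)
Ac = (0, 0, -52/15)
Σ b_i: 593/1170·1 + 53/234·1 + 4/15·1 = 1 ✓
b·c: 53/234·13/5 + 4/15·(-1/3) = 1/2 ✓
b·c²: 53/234·169/25 + 4/15·1/9 = 2107/1350 ≠ 1/3 ⇒ order 2.
b·Ac: 4/15·(-52/15) = -208/225 ≠ 1/6

2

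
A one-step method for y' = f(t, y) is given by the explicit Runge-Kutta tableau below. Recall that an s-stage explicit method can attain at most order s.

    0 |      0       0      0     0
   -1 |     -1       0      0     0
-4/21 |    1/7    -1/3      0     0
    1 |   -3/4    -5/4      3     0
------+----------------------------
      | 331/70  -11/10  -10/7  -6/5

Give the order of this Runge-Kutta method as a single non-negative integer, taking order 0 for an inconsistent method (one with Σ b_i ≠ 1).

1

b = (331/70, -11/10, -10/7, -6/5)
c = (0, -1, -4/21, 1)
Ac = (0, 0, 1/3, 19/28)
Σ b_i: 331/70·1 + (-11/10)·1 + (-10/7)·1 + (-6/5)·1 = 1 ✓
b·c: (-11/10)·(-1) + (-10/7)·(-4/21) + (-6/5)·1 = 253/1470 ≠ 1/2 ⇒ order 1.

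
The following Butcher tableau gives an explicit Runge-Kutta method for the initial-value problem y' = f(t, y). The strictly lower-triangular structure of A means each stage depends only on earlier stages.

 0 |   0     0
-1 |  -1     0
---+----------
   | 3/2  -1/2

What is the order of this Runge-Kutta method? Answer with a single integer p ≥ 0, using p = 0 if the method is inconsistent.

b = (3/2, -1/2)
c = (0, -1)
Σ b_i: 3/2·1 + (-1/2)·1 = 1 ✓
b·c: (-1/2)·(-1) = 1/2 ✓; 2 stages ⇒ order 2.

2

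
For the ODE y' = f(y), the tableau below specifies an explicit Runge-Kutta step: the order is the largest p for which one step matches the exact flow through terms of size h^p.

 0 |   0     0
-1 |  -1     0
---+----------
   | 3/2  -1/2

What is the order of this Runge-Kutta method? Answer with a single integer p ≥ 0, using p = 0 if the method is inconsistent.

b = (3/2, -1/2)
c = (0, -1)
Σ b_i: 3/2·1 + (-1/2)·1 = 1 ✓
b·c: (-1/2)·(-1) = 1/2 ✓; 2 stages ⇒ order 2.

2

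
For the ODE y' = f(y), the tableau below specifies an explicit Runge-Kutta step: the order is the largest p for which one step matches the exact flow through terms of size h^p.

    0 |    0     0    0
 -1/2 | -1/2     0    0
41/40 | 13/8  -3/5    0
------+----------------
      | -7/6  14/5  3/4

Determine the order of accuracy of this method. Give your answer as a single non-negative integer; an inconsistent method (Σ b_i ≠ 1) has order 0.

b = (-7/6, 14/5, 3/4)
c = (0, -1/2, 41/40)
Ac = (0, 0, 3/10)
Σ b_i: (-7/6)·1 + 14/5·1 + 3/4·1 = 143/60 ≠ 1 ⇒ order 0.

0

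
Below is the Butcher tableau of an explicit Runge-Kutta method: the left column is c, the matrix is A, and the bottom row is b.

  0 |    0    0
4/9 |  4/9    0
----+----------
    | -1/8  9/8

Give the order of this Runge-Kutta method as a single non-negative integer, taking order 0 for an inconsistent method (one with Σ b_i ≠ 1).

2

b = (-1/8, 9/8)
c = (0, 4/9)
Σ b_i: (-1/8)·1 + 9/8·1 = 1 ✓
b·c: 9/8·4/9 = 1/2 ✓; 2 stages ⇒ order 2.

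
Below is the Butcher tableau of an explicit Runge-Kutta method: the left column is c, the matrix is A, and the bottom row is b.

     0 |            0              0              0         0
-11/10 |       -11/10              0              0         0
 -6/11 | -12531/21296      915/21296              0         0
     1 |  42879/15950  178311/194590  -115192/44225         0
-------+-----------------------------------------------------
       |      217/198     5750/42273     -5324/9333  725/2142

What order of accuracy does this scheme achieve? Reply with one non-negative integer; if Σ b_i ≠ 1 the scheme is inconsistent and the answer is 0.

4

b = (217/198, 5750/42273, -5324/9333, 725/2142)
c = (0, -11/10, -6/11, 1)
Ac = (0, 0, -183/3872, 1197/2900)
Σ b_i: 217/198·1 + 5750/42273·1 + (-5324/9333)·1 + 725/2142·1 = 1 ✓
b·c: 5750/42273·(-11/10) + (-5324/9333)·(-6/11) + 725/2142·1 = 1/2 ✓
b·c²: 5750/42273·121/100 + (-5324/9333)·36/121 + 725/2142·1 = 1/3 ✓
b·Ac: (-5324/9333)·(-183/3872) + 725/2142·1197/2900 = 1/6 ✓
b·c³: 5750/42273·(-1331/1000) + (-5324/9333)·(-216/1331) + 725/2142·1 = 1/4 ✓
b·(c∘Ac): (-5324/9333)·549/21296 + 725/2142·1197/2900 = 1/8 ✓
b·Ac²: (-5324/9333)·183/3520 + 725/2142·9681/29000 = 1/12 ✓
b·A²c: 725/2142·357/2900 = 1/24 ✓; 4 stages ⇒ order 4.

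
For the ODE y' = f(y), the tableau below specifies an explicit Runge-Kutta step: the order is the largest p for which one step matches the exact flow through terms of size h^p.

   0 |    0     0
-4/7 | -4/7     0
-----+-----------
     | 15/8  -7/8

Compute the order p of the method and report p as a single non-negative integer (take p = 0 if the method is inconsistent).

2

b = (15/8, -7/8)
c = (0, -4/7)
Σ b_i: 15/8·1 + (-7/8)·1 = 1 ✓
b·c: (-7/8)·(-4/7) = 1/2 ✓; 2 stages ⇒ order 2.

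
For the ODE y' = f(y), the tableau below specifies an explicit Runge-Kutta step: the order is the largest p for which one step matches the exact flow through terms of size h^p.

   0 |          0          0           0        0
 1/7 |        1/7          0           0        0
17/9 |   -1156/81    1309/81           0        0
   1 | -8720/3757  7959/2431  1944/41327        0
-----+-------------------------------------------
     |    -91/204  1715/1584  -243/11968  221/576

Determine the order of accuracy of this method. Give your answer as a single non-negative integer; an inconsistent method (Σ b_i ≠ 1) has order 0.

4

b = (-91/204, 1715/1584, -243/11968, 221/576)
c = (0, 1/7, 17/9, 1)
Ac = (0, 0, 187/81, 123/221)
Σ b_i: (-91/204)·1 + 1715/1584·1 + (-243/11968)·1 + 221/576·1 = 1 ✓
b·c: 1715/1584·1/7 + (-243/11968)·17/9 + 221/576·1 = 1/2 ✓
b·c²: 1715/1584·1/49 + (-243/11968)·289/81 + 221/576·1 = 1/3 ✓
b·Ac: (-243/11968)·187/81 + 221/576·123/221 = 1/6 ✓
b·c³: 1715/1584·1/343 + (-243/11968)·4913/729 + 221/576·1 = 1/4 ✓
b·(c∘Ac): (-243/11968)·3179/729 + 221/576·123/221 = 1/8 ✓
b·Ac²: (-243/11968)·187/567 + 221/576·363/1547 = 1/12 ✓
b·A²c: 221/576·24/221 = 1/24 ✓; 4 stages ⇒ order 4.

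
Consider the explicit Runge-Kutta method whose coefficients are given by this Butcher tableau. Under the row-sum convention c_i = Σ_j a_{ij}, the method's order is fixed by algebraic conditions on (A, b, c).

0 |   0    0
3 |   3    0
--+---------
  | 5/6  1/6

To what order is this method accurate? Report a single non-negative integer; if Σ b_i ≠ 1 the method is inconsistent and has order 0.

b = (5/6, 1/6)
c = (0, 3)
Σ b_i: 5/6·1 + 1/6·1 = 1 ✓
b·c: 1/6·3 = 1/2 ✓; 2 stages ⇒ order 2.

2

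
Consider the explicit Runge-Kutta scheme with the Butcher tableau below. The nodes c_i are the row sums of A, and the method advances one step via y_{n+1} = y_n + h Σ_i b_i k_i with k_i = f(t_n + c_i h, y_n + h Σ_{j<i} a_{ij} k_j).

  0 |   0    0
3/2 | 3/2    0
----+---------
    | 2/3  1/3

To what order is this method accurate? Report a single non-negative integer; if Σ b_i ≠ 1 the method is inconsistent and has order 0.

2

b = (2/3, 1/3)
c = (0, 3/2)
Σ b_i: 2/3·1 + 1/3·1 = 1 ✓
b·c: 1/3·3/2 = 1/2 ✓; 2 stages ⇒ order 2.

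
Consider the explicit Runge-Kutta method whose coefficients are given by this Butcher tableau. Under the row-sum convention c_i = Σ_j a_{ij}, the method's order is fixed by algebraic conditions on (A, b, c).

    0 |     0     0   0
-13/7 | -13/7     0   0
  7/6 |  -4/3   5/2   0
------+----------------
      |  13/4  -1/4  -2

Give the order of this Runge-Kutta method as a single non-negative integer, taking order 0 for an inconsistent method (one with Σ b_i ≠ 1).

b = (13/4, -1/4, -2)
c = (0, -13/7, 7/6)
Ac = (0, 0, -65/14)
Σ b_i: 13/4·1 + (-1/4)·1 + (-2)·1 = 1 ✓
b·c: (-1/4)·(-13/7) + (-2)·7/6 = -157/84 ≠ 1/2 ⇒ order 1.

1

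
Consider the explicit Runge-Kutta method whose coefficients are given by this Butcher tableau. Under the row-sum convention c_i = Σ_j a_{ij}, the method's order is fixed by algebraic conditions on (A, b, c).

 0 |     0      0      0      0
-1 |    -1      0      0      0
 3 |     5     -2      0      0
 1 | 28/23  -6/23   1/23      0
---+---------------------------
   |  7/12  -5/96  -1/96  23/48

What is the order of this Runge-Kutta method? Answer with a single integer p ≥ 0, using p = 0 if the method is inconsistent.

b = (7/12, -5/96, -1/96, 23/48)
c = (0, -1, 3, 1)
Ac = (0, 0, 2, 9/23)
Σ b_i: 7/12·1 + (-5/96)·1 + (-1/96)·1 + 23/48·1 = 1 ✓
b·c: (-5/96)·(-1) + (-1/96)·3 + 23/48·1 = 1/2 ✓
b·c²: (-5/96)·1 + (-1/96)·9 + 23/48·1 = 1/3 ✓
b·Ac: (-1/96)·2 + 23/48·9/23 = 1/6 ✓
b·c³: (-5/96)·(-1) + (-1/96)·27 + 23/48·1 = 1/4 ✓
b·(c∘Ac): (-1/96)·6 + 23/48·9/23 = 1/8 ✓
b·Ac²: (-1/96)·(-2) + 23/48·3/23 = 1/12 ✓
b·A²c: 23/48·2/23 = 1/24 ✓; 4 stages ⇒ order 4.

4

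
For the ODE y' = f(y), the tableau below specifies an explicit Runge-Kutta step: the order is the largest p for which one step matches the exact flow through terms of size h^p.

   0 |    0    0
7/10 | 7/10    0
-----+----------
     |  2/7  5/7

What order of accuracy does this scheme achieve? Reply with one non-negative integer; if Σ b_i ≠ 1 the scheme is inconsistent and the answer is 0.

b = (2/7, 5/7)
c = (0, 7/10)
Σ b_i: 2/7·1 + 5/7·1 = 1 ✓
b·c: 5/7·7/10 = 1/2 ✓; 2 stages ⇒ order 2.

2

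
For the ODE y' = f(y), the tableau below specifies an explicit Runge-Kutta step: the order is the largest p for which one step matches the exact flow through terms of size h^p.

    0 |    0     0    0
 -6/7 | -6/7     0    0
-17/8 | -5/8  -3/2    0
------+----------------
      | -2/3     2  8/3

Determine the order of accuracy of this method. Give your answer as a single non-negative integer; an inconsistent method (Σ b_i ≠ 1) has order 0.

0

b = (-2/3, 2, 8/3)
c = (0, -6/7, -17/8)
Ac = (0, 0, 9/7)
Σ b_i: (-2/3)·1 + 2·1 + 8/3·1 = 4 ≠ 1 ⇒ order 0.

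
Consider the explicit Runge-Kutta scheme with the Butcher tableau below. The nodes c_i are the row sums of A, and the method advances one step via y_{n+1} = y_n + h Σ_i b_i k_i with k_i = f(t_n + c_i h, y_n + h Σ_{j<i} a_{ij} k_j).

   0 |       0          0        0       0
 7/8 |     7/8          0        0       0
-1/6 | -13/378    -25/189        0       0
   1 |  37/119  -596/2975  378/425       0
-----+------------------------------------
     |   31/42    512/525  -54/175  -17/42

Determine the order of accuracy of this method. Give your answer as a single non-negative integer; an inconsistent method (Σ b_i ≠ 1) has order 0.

4

b = (31/42, 512/525, -54/175, -17/42)
c = (0, 7/8, -1/6, 1)
Ac = (0, 0, -25/216, -11/34)
Σ b_i: 31/42·1 + 512/525·1 + (-54/175)·1 + (-17/42)·1 = 1 ✓
b·c: 512/525·7/8 + (-54/175)·(-1/6) + (-17/42)·1 = 1/2 ✓
b·c²: 512/525·49/64 + (-54/175)·1/36 + (-17/42)·1 = 1/3 ✓
b·Ac: (-54/175)·(-25/216) + (-17/42)·(-11/34) = 1/6 ✓
b·c³: 512/525·343/512 + (-54/175)·(-1/216) + (-17/42)·1 = 1/4 ✓
b·(c∘Ac): (-54/175)·25/1296 + (-17/42)·(-11/34) = 1/8 ✓
b·Ac²: (-54/175)·(-175/1728) + (-17/42)·(-35/272) = 1/12 ✓
b·A²c: (-17/42)·(-7/68) = 1/24 ✓; 4 stages ⇒ order 4.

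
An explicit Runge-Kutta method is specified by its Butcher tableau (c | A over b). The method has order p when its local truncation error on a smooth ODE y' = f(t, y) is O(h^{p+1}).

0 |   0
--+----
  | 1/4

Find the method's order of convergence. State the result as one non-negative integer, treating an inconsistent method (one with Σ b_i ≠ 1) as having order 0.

0

b = (1/4)
c = (0)
Σ b_i: 1/4·1 = 1/4 ≠ 1 ⇒ order 0.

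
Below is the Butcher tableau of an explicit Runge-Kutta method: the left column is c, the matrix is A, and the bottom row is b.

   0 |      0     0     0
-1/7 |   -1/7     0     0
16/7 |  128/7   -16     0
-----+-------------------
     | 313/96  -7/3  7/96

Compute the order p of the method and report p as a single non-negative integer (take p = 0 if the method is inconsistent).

b = (313/96, -7/3, 7/96)
c = (0, -1/7, 16/7)
Ac = (0, 0, 16/7)
Σ b_i: 313/96·1 + (-7/3)·1 + 7/96·1 = 1 ✓
b·c: (-7/3)·(-1/7) + 7/96·16/7 = 1/2 ✓
b·c²: (-7/3)·1/49 + 7/96·256/49 = 1/3 ✓
b·Ac: 7/96·16/7 = 1/6 ✓; 3 stages ⇒ order 3.

3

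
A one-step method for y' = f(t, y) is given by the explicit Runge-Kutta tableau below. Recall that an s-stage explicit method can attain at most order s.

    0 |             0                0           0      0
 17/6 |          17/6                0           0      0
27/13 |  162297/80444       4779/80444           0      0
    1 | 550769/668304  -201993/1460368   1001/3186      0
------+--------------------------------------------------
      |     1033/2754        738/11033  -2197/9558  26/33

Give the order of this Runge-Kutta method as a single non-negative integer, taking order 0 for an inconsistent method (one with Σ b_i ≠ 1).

4

b = (1033/2754, 738/11033, -2197/9558, 26/33)
c = (0, 17/6, 27/13, 1)
Ac = (0, 0, 1593/9464, 759/2912)
Σ b_i: 1033/2754·1 + 738/11033·1 + (-2197/9558)·1 + 26/33·1 = 1 ✓
b·c: 738/11033·17/6 + (-2197/9558)·27/13 + 26/33·1 = 1/2 ✓
b·c²: 738/11033·289/36 + (-2197/9558)·729/169 + 26/33·1 = 1/3 ✓
b·Ac: (-2197/9558)·1593/9464 + 26/33·759/2912 = 1/6 ✓
b·c³: 738/11033·4913/216 + (-2197/9558)·19683/2197 + 26/33·1 = 1/4 ✓
b·(c∘Ac): (-2197/9558)·43011/123032 + 26/33·759/2912 = 1/8 ✓
b·Ac²: (-2197/9558)·9027/18928 + 26/33·4279/17472 = 1/12 ✓
b·A²c: 26/33·11/208 = 1/24 ✓; 4 stages ⇒ order 4.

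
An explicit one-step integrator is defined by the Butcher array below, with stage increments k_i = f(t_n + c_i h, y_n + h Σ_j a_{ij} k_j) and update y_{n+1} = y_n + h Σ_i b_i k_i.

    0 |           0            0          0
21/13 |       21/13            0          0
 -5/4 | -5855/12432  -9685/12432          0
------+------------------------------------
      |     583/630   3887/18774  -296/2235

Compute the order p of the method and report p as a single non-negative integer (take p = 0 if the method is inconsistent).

3

b = (583/630, 3887/18774, -296/2235)
c = (0, 21/13, -5/4)
Ac = (0, 0, -745/592)
Σ b_i: 583/630·1 + 3887/18774·1 + (-296/2235)·1 = 1 ✓
b·c: 3887/18774·21/13 + (-296/2235)·(-5/4) = 1/2 ✓
b·c²: 3887/18774·441/169 + (-296/2235)·25/16 = 1/3 ✓
b·Ac: (-296/2235)·(-745/592) = 1/6 ✓; 3 stages ⇒ order 3.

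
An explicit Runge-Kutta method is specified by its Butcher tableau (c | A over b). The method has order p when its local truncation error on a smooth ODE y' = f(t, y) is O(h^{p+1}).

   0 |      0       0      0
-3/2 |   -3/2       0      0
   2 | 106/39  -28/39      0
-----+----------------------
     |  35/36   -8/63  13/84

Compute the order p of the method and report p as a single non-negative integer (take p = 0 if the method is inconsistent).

3

b = (35/36, -8/63, 13/84)
c = (0, -3/2, 2)
Ac = (0, 0, 14/13)
Σ b_i: 35/36·1 + (-8/63)·1 + 13/84·1 = 1 ✓
b·c: (-8/63)·(-3/2) + 13/84·2 = 1/2 ✓
b·c²: (-8/63)·9/4 + 13/84·4 = 1/3 ✓
b·Ac: 13/84·14/13 = 1/6 ✓; 3 stages ⇒ order 3.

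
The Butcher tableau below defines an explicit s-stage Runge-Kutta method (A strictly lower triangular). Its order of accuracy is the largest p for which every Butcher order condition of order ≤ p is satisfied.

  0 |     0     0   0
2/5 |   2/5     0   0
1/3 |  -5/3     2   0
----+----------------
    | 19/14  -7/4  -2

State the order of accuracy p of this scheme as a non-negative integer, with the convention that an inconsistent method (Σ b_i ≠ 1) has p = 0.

b = (19/14, -7/4, -2)
c = (0, 2/5, 1/3)
Ac = (0, 0, 4/5)
Σ b_i: 19/14·1 + (-7/4)·1 + (-2)·1 = -67/28 ≠ 1 ⇒ order 0.

0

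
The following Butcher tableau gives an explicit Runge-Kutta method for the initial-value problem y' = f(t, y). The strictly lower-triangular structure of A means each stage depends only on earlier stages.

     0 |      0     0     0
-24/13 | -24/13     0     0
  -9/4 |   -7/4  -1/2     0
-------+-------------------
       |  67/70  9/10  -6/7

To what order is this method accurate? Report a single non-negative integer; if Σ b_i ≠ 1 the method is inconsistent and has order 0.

b = (67/70, 9/10, -6/7)
c = (0, -24/13, -9/4)
Ac = (0, 0, 12/13)
Σ b_i: 67/70·1 + 9/10·1 + (-6/7)·1 = 1 ✓
b·c: 9/10·(-24/13) + (-6/7)·(-9/4) = 243/910 ≠ 1/2 ⇒ order 1.

1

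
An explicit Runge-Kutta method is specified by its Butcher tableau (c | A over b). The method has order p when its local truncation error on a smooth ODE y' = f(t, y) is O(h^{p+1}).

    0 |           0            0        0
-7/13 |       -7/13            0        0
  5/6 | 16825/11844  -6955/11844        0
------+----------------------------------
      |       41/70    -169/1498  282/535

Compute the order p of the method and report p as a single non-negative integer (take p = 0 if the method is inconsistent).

b = (41/70, -169/1498, 282/535)
c = (0, -7/13, 5/6)
Ac = (0, 0, 535/1692)
Σ b_i: 41/70·1 + (-169/1498)·1 + 282/535·1 = 1 ✓
b·c: (-169/1498)·(-7/13) + 282/535·5/6 = 1/2 ✓
b·c²: (-169/1498)·49/169 + 282/535·25/36 = 1/3 ✓
b·Ac: 282/535·535/1692 = 1/6 ✓; 3 stages ⇒ order 3.

3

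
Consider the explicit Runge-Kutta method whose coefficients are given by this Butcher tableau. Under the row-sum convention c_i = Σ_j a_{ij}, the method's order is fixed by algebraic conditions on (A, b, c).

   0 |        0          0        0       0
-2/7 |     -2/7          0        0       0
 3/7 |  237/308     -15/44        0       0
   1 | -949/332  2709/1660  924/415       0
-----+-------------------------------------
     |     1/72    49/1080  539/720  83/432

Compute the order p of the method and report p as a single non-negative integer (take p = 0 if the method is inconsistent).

b = (1/72, 49/1080, 539/720, 83/432)
c = (0, -2/7, 3/7, 1)
Ac = (0, 0, 15/154, 81/166)
Σ b_i: 1/72·1 + 49/1080·1 + 539/720·1 + 83/432·1 = 1 ✓
b·c: 49/1080·(-2/7) + 539/720·3/7 + 83/432·1 = 1/2 ✓
b·c²: 49/1080·4/49 + 539/720·9/49 + 83/432·1 = 1/3 ✓
b·Ac: 539/720·15/154 + 83/432·81/166 = 1/6 ✓
b·c³: 49/1080·(-8/343) + 539/720·27/343 + 83/432·1 = 1/4 ✓
b·(c∘Ac): 539/720·45/1078 + 83/432·81/166 = 1/8 ✓
b·Ac²: 539/720·(-15/539) + 83/432·45/83 = 1/12 ✓
b·A²c: 83/432·18/83 = 1/24 ✓; 4 stages ⇒ order 4.

4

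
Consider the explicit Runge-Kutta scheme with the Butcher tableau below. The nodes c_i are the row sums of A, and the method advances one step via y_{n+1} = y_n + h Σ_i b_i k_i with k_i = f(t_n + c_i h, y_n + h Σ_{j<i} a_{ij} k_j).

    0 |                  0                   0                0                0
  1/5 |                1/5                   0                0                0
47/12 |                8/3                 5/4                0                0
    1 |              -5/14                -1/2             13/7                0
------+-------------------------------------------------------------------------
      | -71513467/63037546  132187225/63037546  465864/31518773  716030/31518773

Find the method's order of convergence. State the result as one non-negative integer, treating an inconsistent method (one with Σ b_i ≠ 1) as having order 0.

b = (-71513467/63037546, 132187225/63037546, 465864/31518773, 716030/31518773)
c = (0, 1/5, 47/12, 1)
Ac = (0, 0, 1/4, 3013/420)
Σ b_i: (-71513467/63037546)·1 + 132187225/63037546·1 + 465864/31518773·1 + 716030/31518773·1 = 1 ✓
b·c: 132187225/63037546·1/5 + 465864/31518773·47/12 + 716030/31518773·1 = 1/2 ✓
b·c²: 132187225/63037546·1/25 + 465864/31518773·2209/144 + 716030/31518773·1 = 1/3 ✓
b·Ac: 465864/31518773·1/4 + 716030/31518773·3013/420 = 1/6 ✓
b·c³: 132187225/63037546·1/125 + 465864/31518773·103823/1728 + 716030/31518773·1 = 10524661669/11346758280 ≠ 1/4 ⇒ order 3.
b·(c∘Ac): 465864/31518773·47/48 + 716030/31518773·3013/420 = 16778464/94556319 ≠ 1/8
b·Ac²: 465864/31518773·1/20 + 716030/31518773·717421/25200 = 565144997/872827560 ≠ 1/12
b·A²c: 716030/31518773·13/28 = 51145/4849042 ≠ 1/24

3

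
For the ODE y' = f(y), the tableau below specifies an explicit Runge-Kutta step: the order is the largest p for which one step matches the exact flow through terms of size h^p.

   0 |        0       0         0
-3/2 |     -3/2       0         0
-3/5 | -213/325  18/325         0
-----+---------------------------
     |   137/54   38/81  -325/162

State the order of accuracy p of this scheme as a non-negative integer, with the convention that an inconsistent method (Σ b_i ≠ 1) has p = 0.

b = (137/54, 38/81, -325/162)
c = (0, -3/2, -3/5)
Ac = (0, 0, -27/325)
Σ b_i: 137/54·1 + 38/81·1 + (-325/162)·1 = 1 ✓
b·c: 38/81·(-3/2) + (-325/162)·(-3/5) = 1/2 ✓
b·c²: 38/81·9/4 + (-325/162)·9/25 = 1/3 ✓
b·Ac: (-325/162)·(-27/325) = 1/6 ✓; 3 stages ⇒ order 3.

3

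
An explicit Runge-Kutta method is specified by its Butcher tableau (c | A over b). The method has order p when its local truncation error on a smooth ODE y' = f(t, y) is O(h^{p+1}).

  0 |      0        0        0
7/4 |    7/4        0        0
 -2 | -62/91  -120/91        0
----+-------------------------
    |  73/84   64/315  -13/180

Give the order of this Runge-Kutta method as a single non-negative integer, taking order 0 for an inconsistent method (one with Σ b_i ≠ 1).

b = (73/84, 64/315, -13/180)
c = (0, 7/4, -2)
Ac = (0, 0, -30/13)
Σ b_i: 73/84·1 + 64/315·1 + (-13/180)·1 = 1 ✓
b·c: 64/315·7/4 + (-13/180)·(-2) = 1/2 ✓
b·c²: 64/315·49/16 + (-13/180)·4 = 1/3 ✓
b·Ac: (-13/180)·(-30/13) = 1/6 ✓; 3 stages ⇒ order 3.

3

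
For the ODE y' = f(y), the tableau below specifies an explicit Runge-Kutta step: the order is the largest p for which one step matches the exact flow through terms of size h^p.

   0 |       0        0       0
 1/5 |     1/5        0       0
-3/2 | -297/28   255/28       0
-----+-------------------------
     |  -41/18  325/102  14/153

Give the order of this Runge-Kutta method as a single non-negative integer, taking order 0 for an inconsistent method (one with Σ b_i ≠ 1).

b = (-41/18, 325/102, 14/153)
c = (0, 1/5, -3/2)
Ac = (0, 0, 51/28)
Σ b_i: (-41/18)·1 + 325/102·1 + 14/153·1 = 1 ✓
b·c: 325/102·1/5 + 14/153·(-3/2) = 1/2 ✓
b·c²: 325/102·1/25 + 14/153·9/4 = 1/3 ✓
b·Ac: 14/153·51/28 = 1/6 ✓; 3 stages ⇒ order 3.

3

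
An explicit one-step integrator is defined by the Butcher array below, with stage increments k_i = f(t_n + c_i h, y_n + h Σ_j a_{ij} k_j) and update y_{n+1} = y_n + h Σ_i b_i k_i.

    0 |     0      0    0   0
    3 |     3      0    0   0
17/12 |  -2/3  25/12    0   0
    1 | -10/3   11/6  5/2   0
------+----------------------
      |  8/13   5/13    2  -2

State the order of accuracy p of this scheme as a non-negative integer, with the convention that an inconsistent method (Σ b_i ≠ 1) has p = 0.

b = (8/13, 5/13, 2, -2)
c = (0, 3, 17/12, 1)
Ac = (0, 0, 25/4, 217/24)
Σ b_i: 8/13·1 + 5/13·1 + 2·1 + (-2)·1 = 1 ✓
b·c: 5/13·3 + 2·17/12 + (-2)·1 = 155/78 ≠ 1/2 ⇒ order 1.

1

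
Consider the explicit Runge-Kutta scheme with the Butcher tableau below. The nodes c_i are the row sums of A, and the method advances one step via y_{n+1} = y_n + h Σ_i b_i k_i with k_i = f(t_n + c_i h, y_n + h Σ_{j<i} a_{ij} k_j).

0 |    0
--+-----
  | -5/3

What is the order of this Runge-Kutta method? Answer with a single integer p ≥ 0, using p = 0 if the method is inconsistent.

0

b = (-5/3)
c = (0)
Σ b_i: (-5/3)·1 = -5/3 ≠ 1 ⇒ order 0.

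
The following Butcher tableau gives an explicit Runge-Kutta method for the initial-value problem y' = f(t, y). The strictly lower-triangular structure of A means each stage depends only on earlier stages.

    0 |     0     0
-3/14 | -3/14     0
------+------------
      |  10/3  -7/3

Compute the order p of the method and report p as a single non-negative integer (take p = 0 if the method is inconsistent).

b = (10/3, -7/3)
c = (0, -3/14)
Σ b_i: 10/3·1 + (-7/3)·1 = 1 ✓
b·c: (-7/3)·(-3/14) = 1/2 ✓; 2 stages ⇒ order 2.

2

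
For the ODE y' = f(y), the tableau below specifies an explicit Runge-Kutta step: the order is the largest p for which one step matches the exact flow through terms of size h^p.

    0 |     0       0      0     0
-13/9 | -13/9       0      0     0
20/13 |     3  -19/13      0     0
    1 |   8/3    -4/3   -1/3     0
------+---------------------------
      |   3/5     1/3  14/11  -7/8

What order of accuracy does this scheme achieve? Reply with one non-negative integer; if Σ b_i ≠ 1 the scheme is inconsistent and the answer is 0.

b = (3/5, 1/3, 14/11, -7/8)
c = (0, -13/9, 20/13, 1)
Ac = (0, 0, 19/9, 496/351)
Σ b_i: 3/5·1 + 1/3·1 + 14/11·1 + (-7/8)·1 = 1757/1320 ≠ 1 ⇒ order 0.

0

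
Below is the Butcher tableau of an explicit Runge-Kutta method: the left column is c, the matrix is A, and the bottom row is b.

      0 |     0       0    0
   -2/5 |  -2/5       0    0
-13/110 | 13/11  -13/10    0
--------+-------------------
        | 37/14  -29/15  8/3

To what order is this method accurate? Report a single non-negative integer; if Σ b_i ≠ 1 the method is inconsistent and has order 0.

0

b = (37/14, -29/15, 8/3)
c = (0, -2/5, -13/110)
Ac = (0, 0, 13/25)
Σ b_i: 37/14·1 + (-29/15)·1 + 8/3·1 = 709/210 ≠ 1 ⇒ order 0.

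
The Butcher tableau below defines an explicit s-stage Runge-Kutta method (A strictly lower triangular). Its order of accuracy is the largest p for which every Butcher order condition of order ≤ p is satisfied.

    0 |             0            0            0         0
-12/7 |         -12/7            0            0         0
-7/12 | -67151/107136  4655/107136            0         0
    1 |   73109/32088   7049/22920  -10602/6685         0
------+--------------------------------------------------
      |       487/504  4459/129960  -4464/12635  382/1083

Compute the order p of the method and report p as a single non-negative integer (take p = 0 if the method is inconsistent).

4

b = (487/504, 4459/129960, -4464/12635, 382/1083)
c = (0, -12/7, -7/12, 1)
Ac = (0, 0, -665/8928, 76/191)
Σ b_i: 487/504·1 + 4459/129960·1 + (-4464/12635)·1 + 382/1083·1 = 1 ✓
b·c: 4459/129960·(-12/7) + (-4464/12635)·(-7/12) + 382/1083·1 = 1/2 ✓
b·c²: 4459/129960·144/49 + (-4464/12635)·49/144 + 382/1083·1 = 1/3 ✓
b·Ac: (-4464/12635)·(-665/8928) + 382/1083·76/191 = 1/6 ✓
b·c³: 4459/129960·(-1728/343) + (-4464/12635)·(-343/1728) + 382/1083·1 = 1/4 ✓
b·(c∘Ac): (-4464/12635)·4655/107136 + 382/1083·76/191 = 1/8 ✓
b·Ac²: (-4464/12635)·95/744 + 382/1083·3895/10696 = 1/12 ✓
b·A²c: 382/1083·361/3056 = 1/24 ✓; 4 stages ⇒ order 4.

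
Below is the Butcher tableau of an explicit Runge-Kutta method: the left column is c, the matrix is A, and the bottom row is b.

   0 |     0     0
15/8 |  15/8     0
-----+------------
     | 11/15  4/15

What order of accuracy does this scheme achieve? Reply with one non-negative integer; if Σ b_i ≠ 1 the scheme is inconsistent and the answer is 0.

b = (11/15, 4/15)
c = (0, 15/8)
Σ b_i: 11/15·1 + 4/15·1 = 1 ✓
b·c: 4/15·15/8 = 1/2 ✓; 2 stages ⇒ order 2.

2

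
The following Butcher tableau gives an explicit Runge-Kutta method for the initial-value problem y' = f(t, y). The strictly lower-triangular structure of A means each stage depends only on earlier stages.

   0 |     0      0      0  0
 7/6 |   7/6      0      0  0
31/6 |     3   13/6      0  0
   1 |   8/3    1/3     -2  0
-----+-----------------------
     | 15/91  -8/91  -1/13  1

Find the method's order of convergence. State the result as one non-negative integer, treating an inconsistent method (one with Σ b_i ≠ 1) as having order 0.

2

b = (15/91, -8/91, -1/13, 1)
c = (0, 7/6, 31/6, 1)
Ac = (0, 0, 91/36, -179/18)
Σ b_i: 15/91·1 + (-8/91)·1 + (-1/13)·1 + 1·1 = 1 ✓
b·c: (-8/91)·7/6 + (-1/13)·31/6 + 1·1 = 1/2 ✓
b·c²: (-8/91)·49/36 + (-1/13)·961/36 + 1·1 = -61/52 ≠ 1/3 ⇒ order 2.
b·Ac: (-1/13)·91/36 + 1·(-179/18) = -365/36 ≠ 1/6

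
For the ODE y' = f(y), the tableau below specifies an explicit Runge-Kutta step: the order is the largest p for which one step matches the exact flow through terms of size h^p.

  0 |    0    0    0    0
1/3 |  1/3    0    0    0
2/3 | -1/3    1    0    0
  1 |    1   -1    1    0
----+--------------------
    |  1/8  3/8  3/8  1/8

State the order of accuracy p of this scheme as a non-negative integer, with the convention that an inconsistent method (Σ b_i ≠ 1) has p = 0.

b = (1/8, 3/8, 3/8, 1/8)
c = (0, 1/3, 2/3, 1)
Ac = (0, 0, 1/3, 1/3)
Σ b_i: 1/8·1 + 3/8·1 + 3/8·1 + 1/8·1 = 1 ✓
b·c: 3/8·1/3 + 3/8·2/3 + 1/8·1 = 1/2 ✓
b·c²: 3/8·1/9 + 3/8·4/9 + 1/8·1 = 1/3 ✓
b·Ac: 3/8·1/3 + 1/8·1/3 = 1/6 ✓
b·c³: 3/8·1/27 + 3/8·8/27 + 1/8·1 = 1/4 ✓
b·(c∘Ac): 3/8·2/9 + 1/8·1/3 = 1/8 ✓
b·Ac²: 3/8·1/9 + 1/8·1/3 = 1/12 ✓
b·A²c: 1/8·1/3 = 1/24 ✓; 4 stages ⇒ order 4.

4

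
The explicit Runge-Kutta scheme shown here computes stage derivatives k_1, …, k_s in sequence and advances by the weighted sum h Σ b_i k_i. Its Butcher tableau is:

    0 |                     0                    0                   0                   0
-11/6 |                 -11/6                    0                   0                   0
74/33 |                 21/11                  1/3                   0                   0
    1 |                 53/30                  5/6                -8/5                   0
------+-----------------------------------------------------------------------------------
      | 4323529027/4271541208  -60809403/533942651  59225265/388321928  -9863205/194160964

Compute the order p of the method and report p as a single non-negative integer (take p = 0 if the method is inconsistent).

b = (4323529027/4271541208, -60809403/533942651, 59225265/388321928, -9863205/194160964)
c = (0, -11/6, 74/33, 1)
Ac = (0, 0, -11/18, -10129/1980)
Σ b_i: 4323529027/4271541208·1 + (-60809403/533942651)·1 + 59225265/388321928·1 + (-9863205/194160964)·1 = 1 ✓
b·c: (-60809403/533942651)·(-11/6) + 59225265/388321928·74/33 + (-9863205/194160964)·1 = 1/2 ✓
b·c²: (-60809403/533942651)·121/36 + 59225265/388321928·5476/1089 + (-9863205/194160964)·1 = 1/3 ✓
b·Ac: 59225265/388321928·(-11/18) + (-9863205/194160964)·(-10129/1980) = 1/6 ✓
b·c³: (-60809403/533942651)·(-1331/216) + 59225265/388321928·405224/35937 + (-9863205/194160964)·1 = 91140512261/38443870872 ≠ 1/4 ⇒ order 3.
b·(c∘Ac): 59225265/388321928·(-37/27) + (-9863205/194160964)·(-10129/1980) = 39505981/776643856 ≠ 1/8
b·Ac²: 59225265/388321928·121/108 + (-9863205/194160964)·(-685367/130680) = 8405682383/19221935436 ≠ 1/12
b·A²c: (-9863205/194160964)·44/45 = -7233017/145620723 ≠ 1/24

3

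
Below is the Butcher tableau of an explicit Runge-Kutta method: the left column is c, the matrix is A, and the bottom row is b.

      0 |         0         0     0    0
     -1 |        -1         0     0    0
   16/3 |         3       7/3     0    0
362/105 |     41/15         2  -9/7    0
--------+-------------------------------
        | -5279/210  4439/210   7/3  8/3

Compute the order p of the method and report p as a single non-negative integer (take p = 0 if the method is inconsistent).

b = (-5279/210, 4439/210, 7/3, 8/3)
c = (0, -1, 16/3, 362/105)
Ac = (0, 0, -7/3, -62/7)
Σ b_i: (-5279/210)·1 + 4439/210·1 + 7/3·1 + 8/3·1 = 1 ✓
b·c: 4439/210·(-1) + 7/3·16/3 + 8/3·362/105 = 1/2 ✓
b·c²: 4439/210·1 + 7/3·256/9 + 8/3·131044/11025 = 2628463/22050 ≠ 1/3 ⇒ order 2.
b·Ac: 7/3·(-7/3) + 8/3·(-62/7) = -1831/63 ≠ 1/6

2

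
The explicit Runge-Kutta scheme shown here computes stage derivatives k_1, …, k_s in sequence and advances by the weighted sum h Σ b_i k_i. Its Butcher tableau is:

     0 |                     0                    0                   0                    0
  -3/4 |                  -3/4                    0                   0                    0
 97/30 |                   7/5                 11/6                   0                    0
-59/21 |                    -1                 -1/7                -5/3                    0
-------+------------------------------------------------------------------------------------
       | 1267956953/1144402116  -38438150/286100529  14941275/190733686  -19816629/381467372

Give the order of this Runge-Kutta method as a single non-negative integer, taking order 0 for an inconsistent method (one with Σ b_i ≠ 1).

b = (1267956953/1144402116, -38438150/286100529, 14941275/190733686, -19816629/381467372)
c = (0, -3/4, 97/30, -59/21)
Ac = (0, 0, -11/8, -1331/252)
Σ b_i: 1267956953/1144402116·1 + (-38438150/286100529)·1 + 14941275/190733686·1 + (-19816629/381467372)·1 = 1 ✓
b·c: (-38438150/286100529)·(-3/4) + 14941275/190733686·97/30 + (-19816629/381467372)·(-59/21) = 1/2 ✓
b·c²: (-38438150/286100529)·9/16 + 14941275/190733686·9409/900 + (-19816629/381467372)·3481/441 = 1/3 ✓
b·Ac: 14941275/190733686·(-11/8) + (-19816629/381467372)·(-1331/252) = 1/6 ✓
b·c³: (-38438150/286100529)·(-27/64) + 14941275/190733686·912673/27000 + (-19816629/381467372)·(-205379/9261) = 3707426830319/961297777440 ≠ 1/4 ⇒ order 3.
b·(c∘Ac): 14941275/190733686·(-1067/240) + (-19816629/381467372)·78529/5292 = -2794356551/2496877344 ≠ 1/8
b·Ac²: 14941275/190733686·33/32 + (-19816629/381467372)·(-264667/15120) = 135970271629/137328253920 ≠ 1/12
b·A²c: (-19816629/381467372)·55/24 = -33027715/277430816 ≠ 1/24

3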